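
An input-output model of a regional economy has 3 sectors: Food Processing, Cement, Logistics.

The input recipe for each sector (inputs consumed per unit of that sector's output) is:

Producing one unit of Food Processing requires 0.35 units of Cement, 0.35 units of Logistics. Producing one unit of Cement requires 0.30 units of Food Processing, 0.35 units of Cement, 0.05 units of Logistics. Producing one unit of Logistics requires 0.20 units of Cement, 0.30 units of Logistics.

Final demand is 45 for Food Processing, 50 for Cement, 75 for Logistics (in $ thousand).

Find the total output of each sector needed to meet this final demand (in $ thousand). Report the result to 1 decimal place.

I − A =
  [   1.00    -0.30     0.00]
  [  -0.35     0.65    -0.20]
  [  -0.35    -0.05     0.70]
Cofactors of I−A, C_ij = (−1)^(i+j)·(minor ij) (rows/columns in the sector order above):
  C_11 = (0.65)(0.70) − (-0.20)(-0.05) = 0.4450
  C_12 = −[(-0.35)(0.70) − (-0.20)(-0.35)] = 0.3150
  C_13 = (-0.35)(-0.05) − (0.65)(-0.35) = 0.2450
  C_21 = −[(-0.30)(0.70) − (0.00)(-0.05)] = 0.2100
  C_22 = (1.00)(0.70) − (0.00)(-0.35) = 0.7000
  C_23 = −[(1.00)(-0.05) − (-0.30)(-0.35)] = 0.1550
  C_31 = (-0.30)(-0.20) − (0.00)(0.65) = 0.0600
  C_32 = −[(1.00)(-0.20) − (0.00)(-0.35)] = 0.2000
  C_33 = (1.00)(0.65) − (-0.30)(-0.35) = 0.5450
det(I−A) = Σ_j (I−A)_1j·C_1j = (1.00)(0.4450) + (-0.30)(0.3150) + (0.00)(0.2450) = 0.3505
adj(I−A) = Cᵀ =
  [ 0.4450   0.2100   0.0600]
  [ 0.3150   0.7000   0.2000]
  [ 0.2450   0.1550   0.5450]
(I − A)⁻¹ = adj(I−A) / det(I−A) ≈
  [   1.2696     0.5991     0.1712]
  [   0.8987     1.9971     0.5706]
  [   0.6990     0.4422     1.5549]
x = (I − A)⁻¹ d = adj(I−A)·d / det(I−A), with det(I−A) = 0.3505:
  x_F = (0.4450·45 + 0.2100·50 + 0.0600·75) / 0.3505 = 35.025 / 0.3505 ≈ 99.9
  x_C = (0.3150·45 + 0.7000·50 + 0.2000·75) / 0.3505 = 64.175 / 0.3505 ≈ 183.1
  x_L = (0.2450·45 + 0.1550·50 + 0.5450·75) / 0.3505 = 59.65 / 0.3505 ≈ 170.2

x_F = 99.9, x_C = 183.1, x_L = 170.2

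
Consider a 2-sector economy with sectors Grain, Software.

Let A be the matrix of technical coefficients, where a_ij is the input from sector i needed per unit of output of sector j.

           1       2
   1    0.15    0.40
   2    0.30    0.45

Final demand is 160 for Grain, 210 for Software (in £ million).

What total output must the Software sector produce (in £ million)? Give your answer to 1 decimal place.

I − A =
  [   0.85    -0.40]
  [  -0.30     0.55]
det(I−A) = (0.85)(0.55) − (-0.40)(-0.30) = 0.3475
adj(I−A) = [[0.55, 0.40], [0.30, 0.85]]
(I − A)⁻¹ = adj(I−A) / det(I−A) ≈
  [   1.5827     1.1511]
  [   0.8633     2.4460]
x = (I − A)⁻¹ d = adj(I−A)·d / det(I−A), with det(I−A) = 0.3475:
  x_1 = (0.55·160 + 0.40·210) / 0.3475 = 172.00 / 0.3475 ≈ 495.0
  x_2 = (0.30·160 + 0.85·210) / 0.3475 = 226.50 / 0.3475 ≈ 651.8

x_2 = 651.8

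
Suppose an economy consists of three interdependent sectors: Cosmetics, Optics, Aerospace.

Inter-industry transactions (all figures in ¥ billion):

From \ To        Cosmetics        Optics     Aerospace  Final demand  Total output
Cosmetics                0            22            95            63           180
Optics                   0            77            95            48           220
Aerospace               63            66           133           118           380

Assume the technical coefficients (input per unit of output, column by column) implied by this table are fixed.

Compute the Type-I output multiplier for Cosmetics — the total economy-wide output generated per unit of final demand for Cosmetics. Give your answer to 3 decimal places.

m_1 = 2.350

Technical coefficients a_ij = z_ij / X_j:
  a_11 = 0/180 = 0.00, a_21 = 0/180 = 0.00, a_31 = 63/180 = 0.35
  a_12 = 22/220 = 0.10, a_22 = 77/220 = 0.35, a_32 = 66/220 = 0.30
  a_13 = 95/380 = 0.25, a_23 = 95/380 = 0.25, a_33 = 133/380 = 0.35
I − A =
  [   1.00    -0.10    -0.25]
  [   0.00     0.65    -0.25]
  [  -0.35    -0.30     0.65]
Cofactors of I−A, C_ij = (−1)^(i+j)·(minor ij) (rows/columns in the sector order above):
  C_11 = (0.65)(0.65) − (-0.25)(-0.30) = 0.3475
  C_12 = −[(0.00)(0.65) − (-0.25)(-0.35)] = 0.0875
  C_13 = (0.00)(-0.30) − (0.65)(-0.35) = 0.2275
  C_21 = −[(-0.10)(0.65) − (-0.25)(-0.30)] = 0.1400
  C_22 = (1.00)(0.65) − (-0.25)(-0.35) = 0.5625
  C_23 = −[(1.00)(-0.30) − (-0.10)(-0.35)] = 0.3350
  C_31 = (-0.10)(-0.25) − (-0.25)(0.65) = 0.1875
  C_32 = −[(1.00)(-0.25) − (-0.25)(0.00)] = 0.2500
  C_33 = (1.00)(0.65) − (-0.10)(0.00) = 0.6500
det(I−A) = Σ_j (I−A)_1j·C_1j = (1.00)(0.3475) + (-0.10)(0.0875) + (-0.25)(0.2275) = 0.281875
adj(I−A) = Cᵀ =
  [ 0.3475   0.1400   0.1875]
  [ 0.0875   0.5625   0.2500]
  [ 0.2275   0.3350   0.6500]
(I − A)⁻¹ = adj(I−A) / det(I−A) ≈
  [   1.2328     0.4967     0.6652]
  [   0.3104     1.9956     0.8869]
  [   0.8071     1.1885     2.3060]
The output multiplier for sector j is the column-j sum of the Leontief inverse (I − A)⁻¹ = adj(I−A) / det(I−A).
Column 1 of adj(I−A): (0.3475, 0.0875, 0.2275); det(I−A) = 0.281875.
m_1 = (0.3475 + 0.0875 + 0.2275) / 0.281875 = 0.6625 / 0.281875 ≈ 2.350.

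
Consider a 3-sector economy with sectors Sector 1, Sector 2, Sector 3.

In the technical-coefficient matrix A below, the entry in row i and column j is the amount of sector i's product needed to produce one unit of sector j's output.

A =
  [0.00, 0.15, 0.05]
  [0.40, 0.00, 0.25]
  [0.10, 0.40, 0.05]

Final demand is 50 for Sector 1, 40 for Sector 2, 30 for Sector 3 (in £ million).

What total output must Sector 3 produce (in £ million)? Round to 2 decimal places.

x_3 = 74.46

I − A =
  [   1.00    -0.15    -0.05]
  [  -0.40     1.00    -0.25]
  [  -0.10    -0.40     0.95]
Cofactors of I−A, C_ij = (−1)^(i+j)·(minor ij) (rows/columns in the sector order above):
  C_11 = (1.00)(0.95) − (-0.25)(-0.40) = 0.8500
  C_12 = −[(-0.40)(0.95) − (-0.25)(-0.10)] = 0.4050
  C_13 = (-0.40)(-0.40) − (1.00)(-0.10) = 0.2600
  C_21 = −[(-0.15)(0.95) − (-0.05)(-0.40)] = 0.1625
  C_22 = (1.00)(0.95) − (-0.05)(-0.10) = 0.9450
  C_23 = −[(1.00)(-0.40) − (-0.15)(-0.10)] = 0.4150
  C_31 = (-0.15)(-0.25) − (-0.05)(1.00) = 0.0875
  C_32 = −[(1.00)(-0.25) − (-0.05)(-0.40)] = 0.2700
  C_33 = (1.00)(1.00) − (-0.15)(-0.40) = 0.9400
det(I−A) = Σ_j (I−A)_1j·C_1j = (1.00)(0.8500) + (-0.15)(0.4050) + (-0.05)(0.2600) = 0.77625
adj(I−A) = Cᵀ =
  [ 0.8500   0.1625   0.0875]
  [ 0.4050   0.9450   0.2700]
  [ 0.2600   0.4150   0.9400]
(I − A)⁻¹ = adj(I−A) / det(I−A) ≈
  [   1.0950     0.2093     0.1127]
  [   0.5217     1.2174     0.3478]
  [   0.3349     0.5346     1.2110]
x = (I − A)⁻¹ d = adj(I−A)·d / det(I−A), with det(I−A) = 0.77625:
  x_1 = (0.8500·50 + 0.1625·40 + 0.0875·30) / 0.77625 = 51.625 / 0.77625 ≈ 66.51
  x_2 = (0.4050·50 + 0.9450·40 + 0.2700·30) / 0.77625 = 66.15 / 0.77625 ≈ 85.22
  x_3 = (0.2600·50 + 0.4150·40 + 0.9400·30) / 0.77625 = 57.80 / 0.77625 ≈ 74.46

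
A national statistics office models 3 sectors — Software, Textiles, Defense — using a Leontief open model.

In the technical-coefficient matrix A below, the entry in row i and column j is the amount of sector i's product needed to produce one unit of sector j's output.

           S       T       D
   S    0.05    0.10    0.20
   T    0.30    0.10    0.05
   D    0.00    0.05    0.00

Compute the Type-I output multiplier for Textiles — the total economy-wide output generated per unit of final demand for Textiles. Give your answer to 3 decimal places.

I − A =
  [   0.95    -0.10    -0.20]
  [  -0.30     0.90    -0.05]
  [   0.00    -0.05     1.00]
Cofactors of I−A, C_ij = (−1)^(i+j)·(minor ij) (rows/columns in the sector order above):
  C_11 = (0.90)(1.00) − (-0.05)(-0.05) = 0.8975
  C_12 = −[(-0.30)(1.00) − (-0.05)(0.00)] = 0.3000
  C_13 = (-0.30)(-0.05) − (0.90)(0.00) = 0.0150
  C_21 = −[(-0.10)(1.00) − (-0.20)(-0.05)] = 0.1100
  C_22 = (0.95)(1.00) − (-0.20)(0.00) = 0.9500
  C_23 = −[(0.95)(-0.05) − (-0.10)(0.00)] = 0.0475
  C_31 = (-0.10)(-0.05) − (-0.20)(0.90) = 0.1850
  C_32 = −[(0.95)(-0.05) − (-0.20)(-0.30)] = 0.1075
  C_33 = (0.95)(0.90) − (-0.10)(-0.30) = 0.8250
det(I−A) = Σ_j (I−A)_1j·C_1j = (0.95)(0.8975) + (-0.10)(0.3000) + (-0.20)(0.0150) = 0.819625
adj(I−A) = Cᵀ =
  [ 0.8975   0.1100   0.1850]
  [ 0.3000   0.9500   0.1075]
  [ 0.0150   0.0475   0.8250]
(I − A)⁻¹ = adj(I−A) / det(I−A) ≈
  [   1.0950     0.1342     0.2257]
  [   0.3660     1.1591     0.1312]
  [   0.0183     0.0580     1.0066]
The output multiplier for sector j is the column-j sum of the Leontief inverse (I − A)⁻¹ = adj(I−A) / det(I−A).
Column T of adj(I−A): (0.1100, 0.9500, 0.0475); det(I−A) = 0.819625.
m_T = (0.1100 + 0.9500 + 0.0475) / 0.819625 = 1.1075 / 0.819625 ≈ 1.351.

m_T = 1.351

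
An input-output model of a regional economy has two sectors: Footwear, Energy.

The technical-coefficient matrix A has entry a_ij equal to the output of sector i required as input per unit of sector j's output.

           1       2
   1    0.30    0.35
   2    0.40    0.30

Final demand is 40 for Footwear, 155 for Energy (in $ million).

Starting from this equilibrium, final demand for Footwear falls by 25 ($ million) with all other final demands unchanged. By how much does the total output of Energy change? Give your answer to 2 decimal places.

I − A =
  [   0.70    -0.35]
  [  -0.40     0.70]
det(I−A) = (0.70)(0.70) − (-0.35)(-0.40) = 0.3500
adj(I−A) = [[0.70, 0.35], [0.40, 0.70]]
(I − A)⁻¹ = adj(I−A) / det(I−A) ≈
  [   2.0000     1.0000]
  [   1.1429     2.0000]
Δx = (I − A)⁻¹ Δd with Δd having -25 in the Footwear component and 0 elsewhere.
So Δx_2 = L_21 · (-25), where L_21 = adj(I−A)_21 / det(I−A) = 0.40 / 0.3500.
Δx_2 = 0.40 × (-25) / 0.3500 = -10.00 / 0.3500 ≈ -28.57.

Δx_2 = -28.57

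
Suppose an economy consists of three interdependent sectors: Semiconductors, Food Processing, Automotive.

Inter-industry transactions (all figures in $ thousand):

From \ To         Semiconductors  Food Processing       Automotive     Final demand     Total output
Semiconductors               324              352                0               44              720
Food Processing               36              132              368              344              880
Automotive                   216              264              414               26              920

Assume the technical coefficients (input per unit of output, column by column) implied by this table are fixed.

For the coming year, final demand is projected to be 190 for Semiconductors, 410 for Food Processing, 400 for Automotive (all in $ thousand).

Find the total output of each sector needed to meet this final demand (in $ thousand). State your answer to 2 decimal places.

x_1 = 1666.79, x_2 = 1816.84, x_3 = 2627.44

Technical coefficients a_ij = z_ij / X_j:
  a_11 = 324/720 = 0.45, a_21 = 36/720 = 0.05, a_31 = 216/720 = 0.30
  a_12 = 352/880 = 0.40, a_22 = 132/880 = 0.15, a_32 = 264/880 = 0.30
  a_13 = 0/920 = 0.00, a_23 = 368/920 = 0.40, a_33 = 414/920 = 0.45
I − A =
  [   0.55    -0.40     0.00]
  [  -0.05     0.85    -0.40]
  [  -0.30    -0.30     0.55]
Cofactors of I−A, C_ij = (−1)^(i+j)·(minor ij) (rows/columns in the sector order above):
  C_11 = (0.85)(0.55) − (-0.40)(-0.30) = 0.3475
  C_12 = −[(-0.05)(0.55) − (-0.40)(-0.30)] = 0.1475
  C_13 = (-0.05)(-0.30) − (0.85)(-0.30) = 0.2700
  C_21 = −[(-0.40)(0.55) − (0.00)(-0.30)] = 0.2200
  C_22 = (0.55)(0.55) − (0.00)(-0.30) = 0.3025
  C_23 = −[(0.55)(-0.30) − (-0.40)(-0.30)] = 0.2850
  C_31 = (-0.40)(-0.40) − (0.00)(0.85) = 0.1600
  C_32 = −[(0.55)(-0.40) − (0.00)(-0.05)] = 0.2200
  C_33 = (0.55)(0.85) − (-0.40)(-0.05) = 0.4475
det(I−A) = Σ_j (I−A)_1j·C_1j = (0.55)(0.3475) + (-0.40)(0.1475) + (0.00)(0.2700) = 0.132125
adj(I−A) = Cᵀ =
  [ 0.3475   0.2200   0.1600]
  [ 0.1475   0.3025   0.2200]
  [ 0.2700   0.2850   0.4475]
(I − A)⁻¹ = adj(I−A) / det(I−A) ≈
  [   2.6301     1.6651     1.2110]
  [   1.1164     2.2895     1.6651]
  [   2.0435     2.1570     3.3869]
x = (I − A)⁻¹ d = adj(I−A)·d / det(I−A), with det(I−A) = 0.132125:
  x_1 = (0.3475·190 + 0.2200·410 + 0.1600·400) / 0.132125 = 220.225 / 0.132125 ≈ 1666.79
  x_2 = (0.1475·190 + 0.3025·410 + 0.2200·400) / 0.132125 = 240.05 / 0.132125 ≈ 1816.84
  x_3 = (0.2700·190 + 0.2850·410 + 0.4475·400) / 0.132125 = 347.15 / 0.132125 ≈ 2627.44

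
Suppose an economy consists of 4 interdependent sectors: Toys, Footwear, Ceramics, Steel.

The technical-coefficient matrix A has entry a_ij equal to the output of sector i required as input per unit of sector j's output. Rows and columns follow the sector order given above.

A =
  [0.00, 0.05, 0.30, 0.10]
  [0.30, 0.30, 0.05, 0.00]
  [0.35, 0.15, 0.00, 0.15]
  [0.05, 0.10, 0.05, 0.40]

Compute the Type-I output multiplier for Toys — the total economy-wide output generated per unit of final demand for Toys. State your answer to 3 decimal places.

I − A =
  [   1.00    -0.05    -0.30    -0.10]
  [  -0.30     0.70    -0.05     0.00]
  [  -0.35    -0.15     1.00    -0.15]
  [  -0.05    -0.10    -0.05     0.60]
Compute the cofactors C_ij = (−1)^(i+j)·(3×3 minor ij) of I−A; the adjugate is their transpose:
adj(I−A) = Cᵀ =
  [ 0.409500   0.071875   0.131500   0.101125]
  [ 0.188625   0.520500   0.085250   0.052750]
  [ 0.183750   0.118625   0.404500   0.131750]
  [ 0.080875   0.102625   0.058875   0.589625]
det(I−A) = Σ_j (I−A)_1j·C_1j = (1.00)(0.409500) + (-0.05)(0.188625) + (-0.30)(0.183750) + (-0.10)(0.080875) = 0.33685625
(I − A)⁻¹ = adj(I−A) / det(I−A) ≈
  [   1.2157     0.2134     0.3904     0.3002]
  [   0.5600     1.5452     0.2531     0.1566]
  [   0.5455     0.3522     1.2008     0.3911]
  [   0.2401     0.3047     0.1748     1.7504]
The output multiplier for sector j is the column-j sum of the Leontief inverse (I − A)⁻¹ = adj(I−A) / det(I−A).
Column T of adj(I−A): (0.409500, 0.188625, 0.183750, 0.080875); det(I−A) = 0.33685625.
m_T = (0.409500 + 0.188625 + 0.183750 + 0.080875) / 0.33685625 = 0.86275 / 0.33685625 ≈ 2.561.

m_T = 2.561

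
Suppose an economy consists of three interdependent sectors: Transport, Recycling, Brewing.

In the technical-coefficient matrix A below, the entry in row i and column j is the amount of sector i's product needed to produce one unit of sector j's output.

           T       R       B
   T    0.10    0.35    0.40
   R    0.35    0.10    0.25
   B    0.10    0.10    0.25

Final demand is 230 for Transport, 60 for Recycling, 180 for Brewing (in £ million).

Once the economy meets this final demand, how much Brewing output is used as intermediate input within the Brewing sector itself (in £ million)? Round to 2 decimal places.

z_BB = 92.09

I − A =
  [   0.90    -0.35    -0.40]
  [  -0.35     0.90    -0.25]
  [  -0.10    -0.10     0.75]
Cofactors of I−A, C_ij = (−1)^(i+j)·(minor ij) (rows/columns in the sector order above):
  C_11 = (0.90)(0.75) − (-0.25)(-0.10) = 0.6500
  C_12 = −[(-0.35)(0.75) − (-0.25)(-0.10)] = 0.2875
  C_13 = (-0.35)(-0.10) − (0.90)(-0.10) = 0.1250
  C_21 = −[(-0.35)(0.75) − (-0.40)(-0.10)] = 0.3025
  C_22 = (0.90)(0.75) − (-0.40)(-0.10) = 0.6350
  C_23 = −[(0.90)(-0.10) − (-0.35)(-0.10)] = 0.1250
  C_31 = (-0.35)(-0.25) − (-0.40)(0.90) = 0.4475
  C_32 = −[(0.90)(-0.25) − (-0.40)(-0.35)] = 0.3650
  C_33 = (0.90)(0.90) − (-0.35)(-0.35) = 0.6875
det(I−A) = Σ_j (I−A)_1j·C_1j = (0.90)(0.6500) + (-0.35)(0.2875) + (-0.40)(0.1250) = 0.434375
adj(I−A) = Cᵀ =
  [ 0.6500   0.3025   0.4475]
  [ 0.2875   0.6350   0.3650]
  [ 0.1250   0.1250   0.6875]
(I − A)⁻¹ = adj(I−A) / det(I−A) ≈
  [   1.4964     0.6964     1.0302]
  [   0.6619     1.4619     0.8403]
  [   0.2878     0.2878     1.5827]
First solve x = (I − A)⁻¹ d = adj(I−A)·d / det(I−A); in particular x_B = (0.1250·230 + 0.1250·60 + 0.6875·180) / 0.434375 = 160.00 / 0.434375 ≈ 368.3453.
Intermediate flow from B to B: z_BB = a_BB · x_B = 0.25 × 160.00 / 0.434375 = 40.00 / 0.434375 ≈ 92.09.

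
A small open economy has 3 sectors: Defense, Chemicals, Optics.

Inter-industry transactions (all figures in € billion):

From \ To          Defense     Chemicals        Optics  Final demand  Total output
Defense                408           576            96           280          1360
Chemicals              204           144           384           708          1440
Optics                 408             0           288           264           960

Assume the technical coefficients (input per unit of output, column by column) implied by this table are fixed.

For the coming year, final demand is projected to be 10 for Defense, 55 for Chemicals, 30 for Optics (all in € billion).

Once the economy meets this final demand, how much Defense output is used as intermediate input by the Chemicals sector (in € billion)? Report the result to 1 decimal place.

Technical coefficients a_ij = z_ij / X_j:
  a_DD = 408/1360 = 0.30, a_CD = 204/1360 = 0.15, a_OD = 408/1360 = 0.30
  a_DC = 576/1440 = 0.40, a_CC = 144/1440 = 0.10, a_OC = 0/1440 = 0.00
  a_DO = 96/960 = 0.10, a_CO = 384/960 = 0.40, a_OO = 288/960 = 0.30
I − A =
  [   0.70    -0.40    -0.10]
  [  -0.15     0.90    -0.40]
  [  -0.30     0.00     0.70]
Cofactors of I−A, C_ij = (−1)^(i+j)·(minor ij) (rows/columns in the sector order above):
  C_11 = (0.90)(0.70) − (-0.40)(0.00) = 0.6300
  C_12 = −[(-0.15)(0.70) − (-0.40)(-0.30)] = 0.2250
  C_13 = (-0.15)(0.00) − (0.90)(-0.30) = 0.2700
  C_21 = −[(-0.40)(0.70) − (-0.10)(0.00)] = 0.2800
  C_22 = (0.70)(0.70) − (-0.10)(-0.30) = 0.4600
  C_23 = −[(0.70)(0.00) − (-0.40)(-0.30)] = 0.1200
  C_31 = (-0.40)(-0.40) − (-0.10)(0.90) = 0.2500
  C_32 = −[(0.70)(-0.40) − (-0.10)(-0.15)] = 0.2950
  C_33 = (0.70)(0.90) − (-0.40)(-0.15) = 0.5700
det(I−A) = Σ_j (I−A)_1j·C_1j = (0.70)(0.6300) + (-0.40)(0.2250) + (-0.10)(0.2700) = 0.3240
adj(I−A) = Cᵀ =
  [ 0.6300   0.2800   0.2500]
  [ 0.2250   0.4600   0.2950]
  [ 0.2700   0.1200   0.5700]
(I − A)⁻¹ = adj(I−A) / det(I−A) ≈
  [   1.9444     0.8642     0.7716]
  [   0.6944     1.4198     0.9105]
  [   0.8333     0.3704     1.7593]
First solve x = (I − A)⁻¹ d = adj(I−A)·d / det(I−A); in particular x_C = (0.2250·10 + 0.4600·55 + 0.2950·30) / 0.3240 = 36.40 / 0.3240 ≈ 112.346.
Intermediate flow from D to C: z_DC = a_DC · x_C = 0.40 × 36.40 / 0.3240 = 14.56 / 0.3240 ≈ 44.9.

z_DC = 44.9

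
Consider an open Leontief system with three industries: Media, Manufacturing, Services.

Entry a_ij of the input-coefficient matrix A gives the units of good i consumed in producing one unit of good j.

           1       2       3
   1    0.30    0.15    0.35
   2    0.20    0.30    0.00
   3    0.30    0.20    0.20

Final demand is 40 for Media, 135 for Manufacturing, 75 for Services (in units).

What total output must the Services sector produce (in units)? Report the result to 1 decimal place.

I − A =
  [   0.70    -0.15    -0.35]
  [  -0.20     0.70     0.00]
  [  -0.30    -0.20     0.80]
Cofactors of I−A, C_ij = (−1)^(i+j)·(minor ij) (rows/columns in the sector order above):
  C_11 = (0.70)(0.80) − (0.00)(-0.20) = 0.5600
  C_12 = −[(-0.20)(0.80) − (0.00)(-0.30)] = 0.1600
  C_13 = (-0.20)(-0.20) − (0.70)(-0.30) = 0.2500
  C_21 = −[(-0.15)(0.80) − (-0.35)(-0.20)] = 0.1900
  C_22 = (0.70)(0.80) − (-0.35)(-0.30) = 0.4550
  C_23 = −[(0.70)(-0.20) − (-0.15)(-0.30)] = 0.1850
  C_31 = (-0.15)(0.00) − (-0.35)(0.70) = 0.2450
  C_32 = −[(0.70)(0.00) − (-0.35)(-0.20)] = 0.0700
  C_33 = (0.70)(0.70) − (-0.15)(-0.20) = 0.4600
det(I−A) = Σ_j (I−A)_1j·C_1j = (0.70)(0.5600) + (-0.15)(0.1600) + (-0.35)(0.2500) = 0.2805
adj(I−A) = Cᵀ =
  [ 0.5600   0.1900   0.2450]
  [ 0.1600   0.4550   0.0700]
  [ 0.2500   0.1850   0.4600]
(I − A)⁻¹ = adj(I−A) / det(I−A) ≈
  [   1.9964     0.6774     0.8734]
  [   0.5704     1.6221     0.2496]
  [   0.8913     0.6595     1.6399]
x = (I − A)⁻¹ d = adj(I−A)·d / det(I−A), with det(I−A) = 0.2805:
  x_1 = (0.5600·40 + 0.1900·135 + 0.2450·75) / 0.2805 = 66.425 / 0.2805 ≈ 236.8
  x_2 = (0.1600·40 + 0.4550·135 + 0.0700·75) / 0.2805 = 73.075 / 0.2805 ≈ 260.5
  x_3 = (0.2500·40 + 0.1850·135 + 0.4600·75) / 0.2805 = 69.475 / 0.2805 ≈ 247.7

x_3 = 247.7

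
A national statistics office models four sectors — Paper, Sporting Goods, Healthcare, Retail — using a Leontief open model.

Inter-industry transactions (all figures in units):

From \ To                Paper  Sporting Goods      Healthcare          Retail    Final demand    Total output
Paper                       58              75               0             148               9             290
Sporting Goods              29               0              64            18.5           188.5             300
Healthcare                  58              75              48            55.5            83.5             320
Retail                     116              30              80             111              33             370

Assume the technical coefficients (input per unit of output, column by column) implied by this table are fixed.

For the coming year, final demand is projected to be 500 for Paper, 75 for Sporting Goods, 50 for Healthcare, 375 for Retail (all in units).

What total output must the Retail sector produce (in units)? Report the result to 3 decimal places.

Technical coefficients a_ij = z_ij / X_j:
  a_PP = 58/290 = 0.20, a_SP = 29/290 = 0.10, a_HP = 58/290 = 0.20, a_RP = 116/290 = 0.40
  a_PS = 75/300 = 0.25, a_SS = 0/300 = 0.00, a_HS = 75/300 = 0.25, a_RS = 30/300 = 0.10
  a_PH = 0/320 = 0.00, a_SH = 64/320 = 0.20, a_HH = 48/320 = 0.15, a_RH = 80/320 = 0.25
  a_PR = 148/370 = 0.40, a_SR = 18.5/370 = 0.05, a_HR = 55.5/370 = 0.15, a_RR = 111/370 = 0.30
I − A =
  [   0.80    -0.25     0.00    -0.40]
  [  -0.10     1.00    -0.20    -0.05]
  [  -0.20    -0.25     0.85    -0.15]
  [  -0.40    -0.10    -0.25     0.70]
Compute the cofactors C_ij = (−1)^(i+j)·(3×3 minor ij) of I−A; the adjugate is their transpose:
adj(I−A) = Cᵀ =
  [ 0.512125   0.198375   0.146125   0.338125]
  [ 0.115250   0.290000   0.100000   0.108000]
  [ 0.223000   0.170000   0.369500   0.218750]
  [ 0.388750   0.215500   0.229750   0.608750]
det(I−A) = Σ_j (I−A)_1j·C_1j = (0.80)(0.512125) + (-0.25)(0.115250) + (0.00)(0.223000) + (-0.40)(0.388750) = 0.2253875
(I − A)⁻¹ = adj(I−A) / det(I−A) ≈
  [   2.2722     0.8802     0.6483     1.5002]
  [   0.5113     1.2867     0.4437     0.4792]
  [   0.9894     0.7543     1.6394     0.9706]
  [   1.7248     0.9561     1.0194     2.7009]
x = (I − A)⁻¹ d = adj(I−A)·d / det(I−A), with det(I−A) = 0.2253875:
  x_P = (0.512125·500 + 0.198375·75 + 0.146125·50 + 0.338125·375) / 0.2253875 = 405.04375 / 0.2253875 ≈ 1797.099
  x_S = (0.115250·500 + 0.290000·75 + 0.100000·50 + 0.108000·375) / 0.2253875 = 124.875 / 0.2253875 ≈ 554.046
  x_H = (0.223000·500 + 0.170000·75 + 0.369500·50 + 0.218750·375) / 0.2253875 = 224.75625 / 0.2253875 ≈ 997.199
  x_R = (0.388750·500 + 0.215500·75 + 0.229750·50 + 0.608750·375) / 0.2253875 = 450.30625 / 0.2253875 ≈ 1997.920

x_R = 1997.920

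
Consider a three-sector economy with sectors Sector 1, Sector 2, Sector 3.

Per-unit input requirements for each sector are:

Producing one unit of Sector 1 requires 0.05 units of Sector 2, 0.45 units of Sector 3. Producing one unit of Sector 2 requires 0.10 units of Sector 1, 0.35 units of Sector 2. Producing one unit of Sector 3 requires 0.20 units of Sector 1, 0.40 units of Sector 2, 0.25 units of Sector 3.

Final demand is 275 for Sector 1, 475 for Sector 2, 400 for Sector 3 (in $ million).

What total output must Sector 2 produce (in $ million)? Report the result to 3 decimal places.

I − A =
  [   1.00    -0.10    -0.20]
  [  -0.05     0.65    -0.40]
  [  -0.45     0.00     0.75]
Cofactors of I−A, C_ij = (−1)^(i+j)·(minor ij) (rows/columns in the sector order above):
  C_11 = (0.65)(0.75) − (-0.40)(0.00) = 0.4875
  C_12 = −[(-0.05)(0.75) − (-0.40)(-0.45)] = 0.2175
  C_13 = (-0.05)(0.00) − (0.65)(-0.45) = 0.2925
  C_21 = −[(-0.10)(0.75) − (-0.20)(0.00)] = 0.0750
  C_22 = (1.00)(0.75) − (-0.20)(-0.45) = 0.6600
  C_23 = −[(1.00)(0.00) − (-0.10)(-0.45)] = 0.0450
  C_31 = (-0.10)(-0.40) − (-0.20)(0.65) = 0.1700
  C_32 = −[(1.00)(-0.40) − (-0.20)(-0.05)] = 0.4100
  C_33 = (1.00)(0.65) − (-0.10)(-0.05) = 0.6450
det(I−A) = Σ_j (I−A)_1j·C_1j = (1.00)(0.4875) + (-0.10)(0.2175) + (-0.20)(0.2925) = 0.40725
adj(I−A) = Cᵀ =
  [ 0.4875   0.0750   0.1700]
  [ 0.2175   0.6600   0.4100]
  [ 0.2925   0.0450   0.6450]
(I − A)⁻¹ = adj(I−A) / det(I−A) ≈
  [   1.1971     0.1842     0.4174]
  [   0.5341     1.6206     1.0068]
  [   0.7182     0.1105     1.5838]
x = (I − A)⁻¹ d = adj(I−A)·d / det(I−A), with det(I−A) = 0.40725:
  x_1 = (0.4875·275 + 0.0750·475 + 0.1700·400) / 0.40725 = 237.6875 / 0.40725 ≈ 583.640
  x_2 = (0.2175·275 + 0.6600·475 + 0.4100·400) / 0.40725 = 537.3125 / 0.40725 ≈ 1319.368
  x_3 = (0.2925·275 + 0.0450·475 + 0.6450·400) / 0.40725 = 359.8125 / 0.40725 ≈ 883.517

x_2 = 1319.368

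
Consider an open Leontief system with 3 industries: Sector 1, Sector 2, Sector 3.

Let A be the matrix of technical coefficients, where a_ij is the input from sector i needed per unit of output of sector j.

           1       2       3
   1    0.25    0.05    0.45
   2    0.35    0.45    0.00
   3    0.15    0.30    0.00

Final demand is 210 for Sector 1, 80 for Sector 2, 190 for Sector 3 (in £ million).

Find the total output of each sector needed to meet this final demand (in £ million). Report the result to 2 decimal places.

x_1 = 570.87, x_2 = 508.73, x_3 = 428.25

I − A =
  [   0.75    -0.05    -0.45]
  [  -0.35     0.55     0.00]
  [  -0.15    -0.30     1.00]
Cofactors of I−A, C_ij = (−1)^(i+j)·(minor ij) (rows/columns in the sector order above):
  C_11 = (0.55)(1.00) − (0.00)(-0.30) = 0.5500
  C_12 = −[(-0.35)(1.00) − (0.00)(-0.15)] = 0.3500
  C_13 = (-0.35)(-0.30) − (0.55)(-0.15) = 0.1875
  C_21 = −[(-0.05)(1.00) − (-0.45)(-0.30)] = 0.1850
  C_22 = (0.75)(1.00) − (-0.45)(-0.15) = 0.6825
  C_23 = −[(0.75)(-0.30) − (-0.05)(-0.15)] = 0.2325
  C_31 = (-0.05)(0.00) − (-0.45)(0.55) = 0.2475
  C_32 = −[(0.75)(0.00) − (-0.45)(-0.35)] = 0.1575
  C_33 = (0.75)(0.55) − (-0.05)(-0.35) = 0.3950
det(I−A) = Σ_j (I−A)_1j·C_1j = (0.75)(0.5500) + (-0.05)(0.3500) + (-0.45)(0.1875) = 0.310625
adj(I−A) = Cᵀ =
  [ 0.5500   0.1850   0.2475]
  [ 0.3500   0.6825   0.1575]
  [ 0.1875   0.2325   0.3950]
(I − A)⁻¹ = adj(I−A) / det(I−A) ≈
  [   1.7706     0.5956     0.7968]
  [   1.1268     2.1972     0.5070]
  [   0.6036     0.7485     1.2716]
x = (I − A)⁻¹ d = adj(I−A)·d / det(I−A), with det(I−A) = 0.310625:
  x_1 = (0.5500·210 + 0.1850·80 + 0.2475·190) / 0.310625 = 177.325 / 0.310625 ≈ 570.87
  x_2 = (0.3500·210 + 0.6825·80 + 0.1575·190) / 0.310625 = 158.025 / 0.310625 ≈ 508.73
  x_3 = (0.1875·210 + 0.2325·80 + 0.3950·190) / 0.310625 = 133.025 / 0.310625 ≈ 428.25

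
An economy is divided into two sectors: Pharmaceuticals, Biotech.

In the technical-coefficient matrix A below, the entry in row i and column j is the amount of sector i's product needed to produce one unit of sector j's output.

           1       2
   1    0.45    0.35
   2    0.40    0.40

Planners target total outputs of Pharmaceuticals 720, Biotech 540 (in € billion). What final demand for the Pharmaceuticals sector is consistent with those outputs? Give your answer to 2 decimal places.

I − A =
  [   0.55    -0.35]
  [  -0.40     0.60]
d = (I − A) x:
  d_1 = (+0.55)·720 + (-0.35)·540 = 207.00
  d_2 = (-0.40)·720 + (+0.60)·540 = 36.00

d_1 = 207.00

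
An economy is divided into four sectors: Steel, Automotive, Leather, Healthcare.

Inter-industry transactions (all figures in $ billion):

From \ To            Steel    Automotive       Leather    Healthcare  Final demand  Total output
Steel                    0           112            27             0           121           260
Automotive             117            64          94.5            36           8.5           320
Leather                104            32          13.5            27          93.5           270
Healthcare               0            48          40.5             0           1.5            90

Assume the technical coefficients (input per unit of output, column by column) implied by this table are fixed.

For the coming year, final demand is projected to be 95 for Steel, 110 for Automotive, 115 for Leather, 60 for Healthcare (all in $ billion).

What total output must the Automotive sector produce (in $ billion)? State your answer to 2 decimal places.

x_A = 616.52

Technical coefficients a_ij = z_ij / X_j:
  a_SS = 0/260 = 0.00, a_AS = 117/260 = 0.45, a_LS = 104/260 = 0.40, a_HS = 0/260 = 0.00
  a_SA = 112/320 = 0.35, a_AA = 64/320 = 0.20, a_LA = 32/320 = 0.10, a_HA = 48/320 = 0.15
  a_SL = 27/270 = 0.10, a_AL = 94.5/270 = 0.35, a_LL = 13.5/270 = 0.05, a_HL = 40.5/270 = 0.15
  a_SH = 0/90 = 0.00, a_AH = 36/90 = 0.40, a_LH = 27/90 = 0.30, a_HH = 0/90 = 0.00
I − A =
  [   1.00    -0.35    -0.10     0.00]
  [  -0.45     0.80    -0.35    -0.40]
  [  -0.40    -0.10     0.95    -0.30]
  [   0.00    -0.15    -0.15     1.00]
Compute the cofactors C_ij = (−1)^(i+j)·(3×3 minor ij) of I−A; the adjugate is their transpose:
adj(I−A) = Cᵀ =
  [ 0.610250   0.331250   0.217500   0.197750]
  [ 0.571250   0.865000   0.455000   0.482500]
  [ 0.361250   0.285000   0.582500   0.288750]
  [ 0.139875   0.172500   0.155625   0.489875]
det(I−A) = Σ_j (I−A)_1j·C_1j = (1.00)(0.610250) + (-0.35)(0.571250) + (-0.10)(0.361250) + (0.00)(0.139875) = 0.3741875
(I − A)⁻¹ = adj(I−A) / det(I−A) ≈
  [   1.6309     0.8853     0.5813     0.5285]
  [   1.5266     2.3117     1.2160     1.2895]
  [   0.9654     0.7617     1.5567     0.7717]
  [   0.3738     0.4610     0.4159     1.3092]
x = (I − A)⁻¹ d = adj(I−A)·d / det(I−A), with det(I−A) = 0.3741875:
  x_S = (0.610250·95 + 0.331250·110 + 0.217500·115 + 0.197750·60) / 0.3741875 = 131.28875 / 0.3741875 ≈ 350.86
  x_A = (0.571250·95 + 0.865000·110 + 0.455000·115 + 0.482500·60) / 0.3741875 = 230.69375 / 0.3741875 ≈ 616.52
  x_L = (0.361250·95 + 0.285000·110 + 0.582500·115 + 0.288750·60) / 0.3741875 = 149.98125 / 0.3741875 ≈ 400.82
  x_H = (0.139875·95 + 0.172500·110 + 0.155625·115 + 0.489875·60) / 0.3741875 = 79.5525 / 0.3741875 ≈ 212.60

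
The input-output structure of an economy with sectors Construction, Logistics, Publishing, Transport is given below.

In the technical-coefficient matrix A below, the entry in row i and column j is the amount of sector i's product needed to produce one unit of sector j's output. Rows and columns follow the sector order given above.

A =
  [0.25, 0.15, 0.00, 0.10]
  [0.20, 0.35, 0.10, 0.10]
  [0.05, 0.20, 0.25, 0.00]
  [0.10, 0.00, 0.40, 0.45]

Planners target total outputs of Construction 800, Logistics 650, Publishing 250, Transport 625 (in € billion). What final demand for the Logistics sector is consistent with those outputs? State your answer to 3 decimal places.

I − A =
  [   0.75    -0.15     0.00    -0.10]
  [  -0.20     0.65    -0.10    -0.10]
  [  -0.05    -0.20     0.75     0.00]
  [  -0.10     0.00    -0.40     0.55]
d = (I − A) x:
  d_1 = (+0.75)·800 + (-0.15)·650 + (+0.00)·250 + (-0.10)·625 = 440.000
  d_2 = (-0.20)·800 + (+0.65)·650 + (-0.10)·250 + (-0.10)·625 = 175.000
  d_3 = (-0.05)·800 + (-0.20)·650 + (+0.75)·250 + (+0.00)·625 = 17.500
  d_4 = (-0.10)·800 + (+0.00)·650 + (-0.40)·250 + (+0.55)·625 = 163.750

d_2 = 175.000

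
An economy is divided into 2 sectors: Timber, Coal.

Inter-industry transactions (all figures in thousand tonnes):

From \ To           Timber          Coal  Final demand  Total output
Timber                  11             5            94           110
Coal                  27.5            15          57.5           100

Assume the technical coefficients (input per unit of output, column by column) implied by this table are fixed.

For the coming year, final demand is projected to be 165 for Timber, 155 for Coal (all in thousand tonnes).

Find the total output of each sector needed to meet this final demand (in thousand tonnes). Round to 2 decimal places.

Technical coefficients a_ij = z_ij / X_j:
  a_11 = 11/110 = 0.10, a_21 = 27.5/110 = 0.25
  a_12 = 5/100 = 0.05, a_22 = 15/100 = 0.15
I − A =
  [   0.90    -0.05]
  [  -0.25     0.85]
det(I−A) = (0.90)(0.85) − (-0.05)(-0.25) = 0.7525
adj(I−A) = [[0.85, 0.05], [0.25, 0.90]]
(I − A)⁻¹ = adj(I−A) / det(I−A) ≈
  [   1.1296     0.0664]
  [   0.3322     1.1960]
x = (I − A)⁻¹ d = adj(I−A)·d / det(I−A), with det(I−A) = 0.7525:
  x_1 = (0.85·165 + 0.05·155) / 0.7525 = 148.00 / 0.7525 ≈ 196.68
  x_2 = (0.25·165 + 0.90·155) / 0.7525 = 180.75 / 0.7525 ≈ 240.20

x_1 = 196.68, x_2 = 240.20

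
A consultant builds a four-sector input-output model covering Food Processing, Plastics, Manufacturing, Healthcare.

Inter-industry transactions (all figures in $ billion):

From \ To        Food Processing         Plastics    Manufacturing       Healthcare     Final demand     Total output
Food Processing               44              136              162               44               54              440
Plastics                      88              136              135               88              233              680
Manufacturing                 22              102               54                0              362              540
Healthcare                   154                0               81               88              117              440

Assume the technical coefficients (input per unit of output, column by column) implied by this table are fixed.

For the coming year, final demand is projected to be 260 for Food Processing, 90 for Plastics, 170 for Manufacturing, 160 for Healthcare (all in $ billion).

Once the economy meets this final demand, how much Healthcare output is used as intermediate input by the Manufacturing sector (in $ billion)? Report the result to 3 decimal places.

Technical coefficients a_ij = z_ij / X_j:
  a_FF = 44/440 = 0.10, a_PF = 88/440 = 0.20, a_MF = 22/440 = 0.05, a_HF = 154/440 = 0.35
  a_FP = 136/680 = 0.20, a_PP = 136/680 = 0.20, a_MP = 102/680 = 0.15, a_HP = 0/680 = 0.00
  a_FM = 162/540 = 0.30, a_PM = 135/540 = 0.25, a_MM = 54/540 = 0.10, a_HM = 81/540 = 0.15
  a_FH = 44/440 = 0.10, a_PH = 88/440 = 0.20, a_MH = 0/440 = 0.00, a_HH = 88/440 = 0.20
I − A =
  [   0.90    -0.20    -0.30    -0.10]
  [  -0.20     0.80    -0.25    -0.20]
  [  -0.05    -0.15     0.90     0.00]
  [  -0.35     0.00    -0.15     0.80]
Compute the cofactors C_ij = (−1)^(i+j)·(3×3 minor ij) of I−A; the adjugate is their transpose:
adj(I−A) = Cᵀ =
  [ 0.541500   0.182250   0.250000   0.113250]
  [ 0.218500   0.603750   0.270250   0.178250]
  [ 0.066500   0.110750   0.502000   0.036000]
  [ 0.249375   0.100500   0.203500   0.554750]
det(I−A) = Σ_j (I−A)_1j·C_1j = (0.90)(0.541500) + (-0.20)(0.218500) + (-0.30)(0.066500) + (-0.10)(0.249375) = 0.3987625
(I − A)⁻¹ = adj(I−A) / det(I−A) ≈
  [   1.3580     0.4570     0.6269     0.2840]
  [   0.5479     1.5141     0.6777     0.4470]
  [   0.1668     0.2777     1.2589     0.0903]
  [   0.6254     0.2520     0.5103     1.3912]
First solve x = (I − A)⁻¹ d = adj(I−A)·d / det(I−A); in particular x_M = (0.066500·260 + 0.110750·90 + 0.502000·170 + 0.036000·160) / 0.3987625 = 118.3575 / 0.3987625 ≈ 296.81201.
Intermediate flow from H to M: z_HM = a_HM · x_M = 0.15 × 118.3575 / 0.3987625 = 17.753625 / 0.3987625 ≈ 44.522.

z_HM = 44.522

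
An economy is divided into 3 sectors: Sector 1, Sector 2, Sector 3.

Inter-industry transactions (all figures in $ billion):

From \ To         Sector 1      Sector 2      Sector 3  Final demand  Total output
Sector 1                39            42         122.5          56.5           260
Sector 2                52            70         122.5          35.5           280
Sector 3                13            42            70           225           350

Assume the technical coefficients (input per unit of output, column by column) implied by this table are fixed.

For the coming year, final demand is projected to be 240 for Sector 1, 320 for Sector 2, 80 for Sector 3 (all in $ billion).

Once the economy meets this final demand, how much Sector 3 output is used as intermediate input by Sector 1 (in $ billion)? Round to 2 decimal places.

z_31 = 25.51

Technical coefficients a_ij = z_ij / X_j:
  a_11 = 39/260 = 0.15, a_21 = 52/260 = 0.20, a_31 = 13/260 = 0.05
  a_12 = 42/280 = 0.15, a_22 = 70/280 = 0.25, a_32 = 42/280 = 0.15
  a_13 = 122.5/350 = 0.35, a_23 = 122.5/350 = 0.35, a_33 = 70/350 = 0.20
I − A =
  [   0.85    -0.15    -0.35]
  [  -0.20     0.75    -0.35]
  [  -0.05    -0.15     0.80]
Cofactors of I−A, C_ij = (−1)^(i+j)·(minor ij) (rows/columns in the sector order above):
  C_11 = (0.75)(0.80) − (-0.35)(-0.15) = 0.5475
  C_12 = −[(-0.20)(0.80) − (-0.35)(-0.05)] = 0.1775
  C_13 = (-0.20)(-0.15) − (0.75)(-0.05) = 0.0675
  C_21 = −[(-0.15)(0.80) − (-0.35)(-0.15)] = 0.1725
  C_22 = (0.85)(0.80) − (-0.35)(-0.05) = 0.6625
  C_23 = −[(0.85)(-0.15) − (-0.15)(-0.05)] = 0.1350
  C_31 = (-0.15)(-0.35) − (-0.35)(0.75) = 0.3150
  C_32 = −[(0.85)(-0.35) − (-0.35)(-0.20)] = 0.3675
  C_33 = (0.85)(0.75) − (-0.15)(-0.20) = 0.6075
det(I−A) = Σ_j (I−A)_1j·C_1j = (0.85)(0.5475) + (-0.15)(0.1775) + (-0.35)(0.0675) = 0.415125
adj(I−A) = Cᵀ =
  [ 0.5475   0.1725   0.3150]
  [ 0.1775   0.6625   0.3675]
  [ 0.0675   0.1350   0.6075]
(I − A)⁻¹ = adj(I−A) / det(I−A) ≈
  [   1.3189     0.4155     0.7588]
  [   0.4276     1.5959     0.8853]
  [   0.1626     0.3252     1.4634]
First solve x = (I − A)⁻¹ d = adj(I−A)·d / det(I−A); in particular x_1 = (0.5475·240 + 0.1725·320 + 0.3150·80) / 0.415125 = 211.80 / 0.415125 ≈ 510.2078.
Intermediate flow from 3 to 1: z_31 = a_31 · x_1 = 0.05 × 211.80 / 0.415125 = 10.59 / 0.415125 ≈ 25.51.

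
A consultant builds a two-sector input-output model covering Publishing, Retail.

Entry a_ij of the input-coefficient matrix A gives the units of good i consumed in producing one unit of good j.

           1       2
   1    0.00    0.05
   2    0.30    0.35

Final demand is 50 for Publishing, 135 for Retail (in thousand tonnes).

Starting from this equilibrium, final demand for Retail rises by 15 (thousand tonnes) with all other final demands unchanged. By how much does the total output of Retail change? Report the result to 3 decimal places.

I − A =
  [   1.00    -0.05]
  [  -0.30     0.65]
det(I−A) = (1.00)(0.65) − (-0.05)(-0.30) = 0.6350
adj(I−A) = [[0.65, 0.05], [0.30, 1.00]]
(I − A)⁻¹ = adj(I−A) / det(I−A) ≈
  [   1.0236     0.0787]
  [   0.4724     1.5748]
Δx = (I − A)⁻¹ Δd with Δd having +15 in the Retail component and 0 elsewhere.
So Δx_2 = L_22 · (+15), where L_22 = adj(I−A)_22 / det(I−A) = 1.00 / 0.6350.
Δx_2 = 1.00 × (+15) / 0.6350 = 15.00 / 0.6350 ≈ 23.622.

Δx_2 = 23.622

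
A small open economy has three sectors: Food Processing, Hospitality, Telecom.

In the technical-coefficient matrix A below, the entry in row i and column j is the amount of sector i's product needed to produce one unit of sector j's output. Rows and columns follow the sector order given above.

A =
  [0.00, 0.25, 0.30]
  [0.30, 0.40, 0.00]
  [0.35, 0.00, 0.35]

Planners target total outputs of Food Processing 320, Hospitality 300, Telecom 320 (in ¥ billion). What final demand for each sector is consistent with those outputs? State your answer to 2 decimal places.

d_F = 149.00, d_H = 84.00, d_T = 96.00

I − A =
  [   1.00    -0.25    -0.30]
  [  -0.30     0.60     0.00]
  [  -0.35     0.00     0.65]
d = (I − A) x:
  d_F = (+1.00)·320 + (-0.25)·300 + (-0.30)·320 = 149.00
  d_H = (-0.30)·320 + (+0.60)·300 + (+0.00)·320 = 84.00
  d_T = (-0.35)·320 + (+0.00)·300 + (+0.65)·320 = 96.00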